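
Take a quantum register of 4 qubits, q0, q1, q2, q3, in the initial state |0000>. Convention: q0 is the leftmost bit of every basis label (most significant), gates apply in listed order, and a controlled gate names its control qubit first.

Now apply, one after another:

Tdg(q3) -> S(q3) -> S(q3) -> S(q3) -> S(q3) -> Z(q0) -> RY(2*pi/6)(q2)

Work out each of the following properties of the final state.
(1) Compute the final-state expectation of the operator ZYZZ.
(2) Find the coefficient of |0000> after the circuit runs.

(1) In the final state, ZYZZ has expectation 0. Key observation: the block from step 2 through step 5 cancels to the identity and can be dropped.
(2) The amplitude on |0000> is sqrt(3)/2.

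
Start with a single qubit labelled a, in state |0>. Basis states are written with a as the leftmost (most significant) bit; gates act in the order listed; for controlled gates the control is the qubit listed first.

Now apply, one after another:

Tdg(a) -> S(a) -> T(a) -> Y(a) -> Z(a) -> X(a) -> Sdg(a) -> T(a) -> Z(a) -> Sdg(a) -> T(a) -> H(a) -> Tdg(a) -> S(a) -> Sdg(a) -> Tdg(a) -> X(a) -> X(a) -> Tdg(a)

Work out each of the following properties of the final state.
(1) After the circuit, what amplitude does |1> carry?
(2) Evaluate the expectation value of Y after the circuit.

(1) The final state's coefficient on |1> equals sqrt(2)*exp(3*I*pi/4)/2.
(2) The observable Y averages to -sqrt(2)/2.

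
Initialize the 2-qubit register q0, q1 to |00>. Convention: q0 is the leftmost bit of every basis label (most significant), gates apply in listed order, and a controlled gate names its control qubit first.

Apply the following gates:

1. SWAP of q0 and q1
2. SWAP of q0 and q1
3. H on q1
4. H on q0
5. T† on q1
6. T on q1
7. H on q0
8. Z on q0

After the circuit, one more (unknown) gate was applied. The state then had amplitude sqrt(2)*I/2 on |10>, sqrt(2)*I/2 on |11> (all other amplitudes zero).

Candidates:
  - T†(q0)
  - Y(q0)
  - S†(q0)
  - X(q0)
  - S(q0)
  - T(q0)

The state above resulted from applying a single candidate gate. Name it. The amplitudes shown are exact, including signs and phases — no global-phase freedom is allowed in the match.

It was Y(q0) that produced the state shown. Key observation: steps 4-7 multiply out to the identity, so the circuit reduces to the remaining gates.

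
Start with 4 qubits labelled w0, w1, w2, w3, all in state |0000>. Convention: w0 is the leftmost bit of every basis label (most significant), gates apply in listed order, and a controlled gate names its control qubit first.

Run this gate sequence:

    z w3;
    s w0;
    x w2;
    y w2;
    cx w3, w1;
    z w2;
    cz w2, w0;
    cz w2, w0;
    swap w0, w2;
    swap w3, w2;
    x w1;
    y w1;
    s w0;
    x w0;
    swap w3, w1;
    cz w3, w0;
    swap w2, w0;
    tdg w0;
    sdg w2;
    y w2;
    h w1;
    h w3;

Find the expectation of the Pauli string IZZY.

The observable IZZY averages to 0. Key observation: gates 7-8 undo each other exactly, leaving only the rest of the circuit to track.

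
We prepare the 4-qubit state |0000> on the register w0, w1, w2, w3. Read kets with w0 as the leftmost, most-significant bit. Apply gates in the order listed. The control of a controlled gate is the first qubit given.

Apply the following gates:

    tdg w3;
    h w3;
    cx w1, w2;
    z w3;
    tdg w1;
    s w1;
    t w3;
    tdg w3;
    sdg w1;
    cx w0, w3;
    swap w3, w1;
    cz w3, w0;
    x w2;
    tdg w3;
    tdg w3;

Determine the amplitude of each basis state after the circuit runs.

The resulting statevector has amplitude sqrt(2)/2 on |0010>, -sqrt(2)/2 on |0110>, and 0 on every other basis state.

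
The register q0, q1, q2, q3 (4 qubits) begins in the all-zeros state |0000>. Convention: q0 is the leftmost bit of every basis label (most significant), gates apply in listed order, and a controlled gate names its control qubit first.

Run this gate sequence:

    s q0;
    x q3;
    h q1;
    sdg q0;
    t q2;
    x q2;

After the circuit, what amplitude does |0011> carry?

|0011> carries amplitude sqrt(2)/2 in the final state.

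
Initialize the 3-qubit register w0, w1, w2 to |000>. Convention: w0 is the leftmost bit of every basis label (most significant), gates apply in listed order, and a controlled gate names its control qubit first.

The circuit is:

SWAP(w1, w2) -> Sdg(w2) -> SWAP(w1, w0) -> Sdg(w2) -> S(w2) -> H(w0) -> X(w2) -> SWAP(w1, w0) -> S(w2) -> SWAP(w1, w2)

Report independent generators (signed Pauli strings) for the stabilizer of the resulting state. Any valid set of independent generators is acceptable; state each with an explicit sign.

One valid set of independent stabilizer generators is +IIX, +ZII, -IZI (any independent generating set of the same group is equally correct).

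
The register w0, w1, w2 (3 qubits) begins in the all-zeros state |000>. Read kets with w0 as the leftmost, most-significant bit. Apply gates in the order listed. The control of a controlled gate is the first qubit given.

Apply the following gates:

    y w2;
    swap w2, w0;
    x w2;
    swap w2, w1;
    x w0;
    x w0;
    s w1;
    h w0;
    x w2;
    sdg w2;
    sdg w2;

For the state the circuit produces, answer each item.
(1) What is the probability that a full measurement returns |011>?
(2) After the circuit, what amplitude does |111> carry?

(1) Outcome |011> occurs with probability 1/2.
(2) The final state's coefficient on |111> equals -sqrt(2)/2.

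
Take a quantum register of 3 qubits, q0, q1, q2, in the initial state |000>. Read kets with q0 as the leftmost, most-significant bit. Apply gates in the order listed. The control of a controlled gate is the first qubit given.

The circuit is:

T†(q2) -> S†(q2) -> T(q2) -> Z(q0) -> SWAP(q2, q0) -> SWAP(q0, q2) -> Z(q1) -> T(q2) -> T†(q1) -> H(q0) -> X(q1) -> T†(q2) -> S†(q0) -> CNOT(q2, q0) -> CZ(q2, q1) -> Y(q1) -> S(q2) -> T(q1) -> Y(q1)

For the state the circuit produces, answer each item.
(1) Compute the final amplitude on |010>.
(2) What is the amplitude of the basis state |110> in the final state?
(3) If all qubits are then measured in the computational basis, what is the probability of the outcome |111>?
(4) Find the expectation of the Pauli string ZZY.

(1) The amplitude on |010> is sqrt(2)/2.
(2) |110> carries amplitude -sqrt(2)*I/2 in the final state.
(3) Outcome |111> occurs with probability 0.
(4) The observable ZZY averages to 0.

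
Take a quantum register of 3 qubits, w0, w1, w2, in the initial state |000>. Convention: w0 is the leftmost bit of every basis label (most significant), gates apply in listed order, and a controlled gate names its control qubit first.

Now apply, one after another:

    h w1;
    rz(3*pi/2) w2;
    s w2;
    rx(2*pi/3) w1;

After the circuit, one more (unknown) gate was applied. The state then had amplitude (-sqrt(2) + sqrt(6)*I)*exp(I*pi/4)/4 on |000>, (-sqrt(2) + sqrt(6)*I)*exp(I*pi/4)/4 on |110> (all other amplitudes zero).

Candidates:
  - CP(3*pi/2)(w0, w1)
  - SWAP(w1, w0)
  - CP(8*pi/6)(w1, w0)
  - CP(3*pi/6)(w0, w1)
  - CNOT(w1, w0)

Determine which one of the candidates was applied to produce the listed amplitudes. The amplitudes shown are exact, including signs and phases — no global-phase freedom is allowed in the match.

It was CNOT(w1, w0) that produced the state shown.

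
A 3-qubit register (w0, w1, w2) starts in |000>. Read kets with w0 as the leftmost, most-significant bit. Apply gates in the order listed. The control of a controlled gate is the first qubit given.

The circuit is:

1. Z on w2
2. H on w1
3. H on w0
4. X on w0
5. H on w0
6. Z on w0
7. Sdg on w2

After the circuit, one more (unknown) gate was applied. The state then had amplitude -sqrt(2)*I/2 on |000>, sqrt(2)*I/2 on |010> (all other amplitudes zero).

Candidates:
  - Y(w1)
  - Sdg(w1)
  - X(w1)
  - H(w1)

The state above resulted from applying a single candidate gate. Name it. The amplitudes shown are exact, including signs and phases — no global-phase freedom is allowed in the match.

It was Y(w1) that produced the state shown. Key observation: steps 3-6 multiply out to the identity, so the circuit reduces to the remaining gates.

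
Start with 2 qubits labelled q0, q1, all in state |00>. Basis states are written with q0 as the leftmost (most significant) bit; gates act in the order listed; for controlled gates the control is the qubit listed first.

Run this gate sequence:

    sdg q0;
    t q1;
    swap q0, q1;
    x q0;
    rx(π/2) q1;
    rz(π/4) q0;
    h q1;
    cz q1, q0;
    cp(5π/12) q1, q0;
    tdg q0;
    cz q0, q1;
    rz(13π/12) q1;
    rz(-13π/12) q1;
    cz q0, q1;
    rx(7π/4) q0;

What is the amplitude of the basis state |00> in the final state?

The final state's coefficient on |00> equals (-1 + I)*sqrt(2 - sqrt(2))*exp(3*I*pi/8)/4. Key observation: the block from step 11 through step 14 cancels to the identity and can be dropped.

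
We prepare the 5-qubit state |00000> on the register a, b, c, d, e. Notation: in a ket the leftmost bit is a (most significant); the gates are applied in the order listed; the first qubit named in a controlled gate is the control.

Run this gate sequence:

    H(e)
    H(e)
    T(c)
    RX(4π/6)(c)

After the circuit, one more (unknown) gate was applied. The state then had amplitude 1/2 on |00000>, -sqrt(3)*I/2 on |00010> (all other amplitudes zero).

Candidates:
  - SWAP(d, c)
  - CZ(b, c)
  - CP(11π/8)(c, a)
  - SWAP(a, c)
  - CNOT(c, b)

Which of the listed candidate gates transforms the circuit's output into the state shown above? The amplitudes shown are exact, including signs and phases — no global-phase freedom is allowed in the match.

The unique candidate consistent with the amplitudes is SWAP(d, c).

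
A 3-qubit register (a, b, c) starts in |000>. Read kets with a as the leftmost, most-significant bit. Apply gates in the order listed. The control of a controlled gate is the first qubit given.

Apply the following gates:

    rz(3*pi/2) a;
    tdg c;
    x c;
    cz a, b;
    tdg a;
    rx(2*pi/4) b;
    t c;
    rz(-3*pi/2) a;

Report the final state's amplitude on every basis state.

After the circuit, the state carries amplitude sqrt(2)*exp(I*pi/4)/2 on |001>, -sqrt(2)*exp(3*I*pi/4)/2 on |011>, and 0 on every other basis state.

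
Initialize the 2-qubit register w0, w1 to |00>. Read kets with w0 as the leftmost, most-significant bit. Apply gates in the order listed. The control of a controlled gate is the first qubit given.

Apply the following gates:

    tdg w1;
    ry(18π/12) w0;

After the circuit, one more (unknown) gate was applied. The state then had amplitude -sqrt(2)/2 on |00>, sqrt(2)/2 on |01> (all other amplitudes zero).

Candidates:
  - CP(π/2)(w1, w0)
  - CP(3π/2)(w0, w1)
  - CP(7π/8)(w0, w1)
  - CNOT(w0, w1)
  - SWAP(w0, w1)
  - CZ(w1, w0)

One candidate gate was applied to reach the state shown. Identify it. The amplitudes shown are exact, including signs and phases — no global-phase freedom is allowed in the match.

The unique candidate consistent with the amplitudes is SWAP(w0, w1).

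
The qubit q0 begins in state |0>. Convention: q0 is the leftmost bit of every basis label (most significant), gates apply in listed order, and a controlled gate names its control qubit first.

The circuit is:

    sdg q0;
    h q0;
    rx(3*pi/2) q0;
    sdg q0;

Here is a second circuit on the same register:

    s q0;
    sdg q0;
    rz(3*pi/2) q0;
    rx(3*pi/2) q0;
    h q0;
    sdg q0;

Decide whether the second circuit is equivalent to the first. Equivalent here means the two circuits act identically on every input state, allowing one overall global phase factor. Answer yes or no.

No, they are not equivalent — no single phase factor reconciles the two unitaries.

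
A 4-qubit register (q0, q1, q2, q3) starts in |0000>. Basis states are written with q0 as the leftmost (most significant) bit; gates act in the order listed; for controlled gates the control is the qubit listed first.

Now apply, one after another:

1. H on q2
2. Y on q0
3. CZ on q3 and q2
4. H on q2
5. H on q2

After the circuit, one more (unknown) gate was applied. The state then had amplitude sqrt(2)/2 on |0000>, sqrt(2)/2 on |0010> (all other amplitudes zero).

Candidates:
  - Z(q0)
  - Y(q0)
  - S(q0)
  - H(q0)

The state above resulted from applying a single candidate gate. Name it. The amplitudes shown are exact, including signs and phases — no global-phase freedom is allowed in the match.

The unique candidate consistent with the amplitudes is Y(q0). Key observation: gates 4-5 undo each other exactly, leaving only the rest of the circuit to track.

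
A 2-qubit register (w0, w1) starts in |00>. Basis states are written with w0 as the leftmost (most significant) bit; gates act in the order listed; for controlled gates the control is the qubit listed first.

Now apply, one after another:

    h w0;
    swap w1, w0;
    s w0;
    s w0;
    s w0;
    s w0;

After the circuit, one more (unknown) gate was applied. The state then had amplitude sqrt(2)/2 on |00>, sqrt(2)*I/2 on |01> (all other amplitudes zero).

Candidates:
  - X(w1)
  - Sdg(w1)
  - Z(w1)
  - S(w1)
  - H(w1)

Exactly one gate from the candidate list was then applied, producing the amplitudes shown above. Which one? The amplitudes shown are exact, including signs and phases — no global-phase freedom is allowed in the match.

The applied gate was S(w1). Key observation: the block from step 3 through step 6 cancels to the identity and can be dropped.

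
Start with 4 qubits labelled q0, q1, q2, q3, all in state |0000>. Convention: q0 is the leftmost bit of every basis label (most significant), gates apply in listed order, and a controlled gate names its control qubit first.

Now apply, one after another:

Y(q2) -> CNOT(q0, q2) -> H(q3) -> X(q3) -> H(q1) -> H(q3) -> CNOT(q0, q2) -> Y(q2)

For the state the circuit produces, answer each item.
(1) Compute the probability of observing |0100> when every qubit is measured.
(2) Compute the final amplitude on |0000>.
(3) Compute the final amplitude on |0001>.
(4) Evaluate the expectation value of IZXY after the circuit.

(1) The probability of measuring |0100> is 1/2.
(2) The final state's coefficient on |0000> equals sqrt(2)/2.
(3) The amplitude on |0001> is 0.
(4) In the final state, IZXY has expectation 0.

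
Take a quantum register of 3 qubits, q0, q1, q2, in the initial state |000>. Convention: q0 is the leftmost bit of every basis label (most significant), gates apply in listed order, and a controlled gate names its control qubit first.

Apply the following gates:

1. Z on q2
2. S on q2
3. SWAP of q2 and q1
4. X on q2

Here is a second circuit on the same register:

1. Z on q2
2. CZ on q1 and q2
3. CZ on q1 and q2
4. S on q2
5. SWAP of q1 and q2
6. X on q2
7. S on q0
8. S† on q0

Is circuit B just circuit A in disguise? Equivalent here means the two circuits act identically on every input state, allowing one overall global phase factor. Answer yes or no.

Yes — the two circuits implement the same unitary up to a global phase.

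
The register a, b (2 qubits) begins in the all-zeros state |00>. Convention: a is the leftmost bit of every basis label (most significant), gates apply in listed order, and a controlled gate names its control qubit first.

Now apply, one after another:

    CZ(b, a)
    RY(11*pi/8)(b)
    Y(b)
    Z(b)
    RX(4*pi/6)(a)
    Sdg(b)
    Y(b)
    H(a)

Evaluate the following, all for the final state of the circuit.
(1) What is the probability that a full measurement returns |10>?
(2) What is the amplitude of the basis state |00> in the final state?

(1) The probability of measuring |10> is 1/4 - sqrt(2 - sqrt(2))/8.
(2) |00> carries amplitude -(sqrt(6) + sqrt(2)*I)*cos(5*pi/16)/4 in the final state.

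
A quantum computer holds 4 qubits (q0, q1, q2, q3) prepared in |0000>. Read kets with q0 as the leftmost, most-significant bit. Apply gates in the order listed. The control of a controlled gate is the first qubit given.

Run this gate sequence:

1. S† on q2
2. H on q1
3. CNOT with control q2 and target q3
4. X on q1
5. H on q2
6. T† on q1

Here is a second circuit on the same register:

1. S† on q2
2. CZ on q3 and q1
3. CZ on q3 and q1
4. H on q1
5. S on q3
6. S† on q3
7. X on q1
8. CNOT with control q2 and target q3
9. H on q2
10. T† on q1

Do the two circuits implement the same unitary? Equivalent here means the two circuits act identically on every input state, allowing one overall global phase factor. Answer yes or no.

Yes, they are equivalent — the unitaries differ by at most a global phase.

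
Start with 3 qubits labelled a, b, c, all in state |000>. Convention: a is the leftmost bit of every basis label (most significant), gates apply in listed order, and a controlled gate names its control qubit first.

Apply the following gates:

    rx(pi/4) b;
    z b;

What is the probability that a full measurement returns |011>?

A full measurement returns |011> with probability 0.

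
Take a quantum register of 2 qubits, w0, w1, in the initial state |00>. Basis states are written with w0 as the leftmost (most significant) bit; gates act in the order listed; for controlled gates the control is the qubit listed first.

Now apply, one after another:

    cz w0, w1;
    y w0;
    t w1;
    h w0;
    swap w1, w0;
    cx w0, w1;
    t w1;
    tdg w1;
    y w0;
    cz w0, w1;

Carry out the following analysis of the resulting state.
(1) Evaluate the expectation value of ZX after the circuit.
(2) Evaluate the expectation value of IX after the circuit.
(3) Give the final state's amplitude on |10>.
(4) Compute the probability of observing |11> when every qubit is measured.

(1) In the final state, ZX has expectation -1.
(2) In the final state, IX has expectation 1.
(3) The final state's coefficient on |10> equals -sqrt(2)/2.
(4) Outcome |11> occurs with probability 1/2.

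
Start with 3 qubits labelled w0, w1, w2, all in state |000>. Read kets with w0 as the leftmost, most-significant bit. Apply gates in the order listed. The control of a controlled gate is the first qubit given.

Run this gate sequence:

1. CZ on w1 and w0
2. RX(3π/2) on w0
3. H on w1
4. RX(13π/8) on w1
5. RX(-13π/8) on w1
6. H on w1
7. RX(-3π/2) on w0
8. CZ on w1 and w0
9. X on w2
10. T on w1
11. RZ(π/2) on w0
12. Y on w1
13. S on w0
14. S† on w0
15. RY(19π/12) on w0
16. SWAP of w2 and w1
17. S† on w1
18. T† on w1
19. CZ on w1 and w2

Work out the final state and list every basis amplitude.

The resulting statevector has amplitude -I*sqrt(sqrt(2)/4 + 1/2)*cos(3*pi/16)**2/2 - sqrt(3)*I*sqrt(1/2 - sqrt(2)/4)*cos(3*pi/16)**2/2 - I*sqrt(sqrt(2)/4 + 1/2)*sin(3*pi/16)**2/2 - sqrt(3)*I*sqrt(1/2 - sqrt(2)/4)*sin(3*pi/16)**2/2 on |011>, -I*sqrt(1/2 - sqrt(2)/4)*cos(3*pi/16)**2/2 - I*sqrt(1/2 - sqrt(2)/4)*sin(3*pi/16)**2/2 + sqrt(3)*I*sqrt(sqrt(2)/4 + 1/2)*sin(3*pi/16)**2/2 + sqrt(3)*I*sqrt(sqrt(2)/4 + 1/2)*cos(3*pi/16)**2/2 on |111>, and 0 on every other basis state. Key observation: steps 1-8 multiply out to the identity, so the circuit reduces to the remaining gates.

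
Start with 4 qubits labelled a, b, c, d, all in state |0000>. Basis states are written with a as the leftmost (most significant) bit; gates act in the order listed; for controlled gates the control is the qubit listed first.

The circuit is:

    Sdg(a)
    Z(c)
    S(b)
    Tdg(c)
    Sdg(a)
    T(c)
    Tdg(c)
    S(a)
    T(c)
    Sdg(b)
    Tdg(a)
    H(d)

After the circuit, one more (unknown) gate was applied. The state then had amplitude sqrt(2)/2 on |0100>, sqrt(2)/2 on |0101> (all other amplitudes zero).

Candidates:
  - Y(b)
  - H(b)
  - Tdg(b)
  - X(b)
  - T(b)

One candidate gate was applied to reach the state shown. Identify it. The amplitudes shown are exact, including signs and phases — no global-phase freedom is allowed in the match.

The unique candidate consistent with the amplitudes is X(b). Key observation: the block from step 3 through step 10 cancels to the identity and can be dropped.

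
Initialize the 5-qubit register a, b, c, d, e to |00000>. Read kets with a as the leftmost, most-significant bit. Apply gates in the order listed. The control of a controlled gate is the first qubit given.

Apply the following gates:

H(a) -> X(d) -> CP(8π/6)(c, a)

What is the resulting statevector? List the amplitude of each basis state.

The final amplitudes are sqrt(2)/2 on |00010>, sqrt(2)/2 on |10010>, and 0 on every other basis state.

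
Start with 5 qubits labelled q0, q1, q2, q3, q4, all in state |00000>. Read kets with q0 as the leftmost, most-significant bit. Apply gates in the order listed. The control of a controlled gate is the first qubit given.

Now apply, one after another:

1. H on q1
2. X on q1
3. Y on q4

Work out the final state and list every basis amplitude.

After the circuit, the state carries amplitude sqrt(2)*I/2 on |00001>, sqrt(2)*I/2 on |01001>, and 0 on every other basis state.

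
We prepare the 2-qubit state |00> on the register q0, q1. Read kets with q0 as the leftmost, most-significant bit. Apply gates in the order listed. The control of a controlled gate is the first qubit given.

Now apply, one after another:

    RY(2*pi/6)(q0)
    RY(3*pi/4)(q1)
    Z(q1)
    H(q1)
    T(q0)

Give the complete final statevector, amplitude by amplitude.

After the circuit, the state carries amplitude sqrt(6)*(-sqrt(sqrt(2) + 2) + sqrt(2 - sqrt(2)))/8 on |00>, sqrt(6)*(sqrt(2 - sqrt(2)) + sqrt(sqrt(2) + 2))/8 on |01>, sqrt(2)*(-sqrt(sqrt(2) + 2) + sqrt(2 - sqrt(2)))*exp(I*pi/4)/8 on |10>, sqrt(2)*(sqrt(2 - sqrt(2)) + sqrt(sqrt(2) + 2))*exp(I*pi/4)/8 on |11>.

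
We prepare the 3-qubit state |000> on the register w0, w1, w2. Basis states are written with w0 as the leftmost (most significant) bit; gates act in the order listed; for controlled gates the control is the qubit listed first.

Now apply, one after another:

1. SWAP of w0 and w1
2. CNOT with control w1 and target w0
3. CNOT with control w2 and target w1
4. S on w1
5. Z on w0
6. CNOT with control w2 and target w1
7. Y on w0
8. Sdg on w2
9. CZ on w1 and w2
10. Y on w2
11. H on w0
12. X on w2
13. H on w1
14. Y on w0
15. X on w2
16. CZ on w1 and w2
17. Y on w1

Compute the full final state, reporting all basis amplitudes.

After the circuit, the state carries amplitude 0 on |000>, 1/2 on |001>, 0 on |010>, 1/2 on |011>, 0 on |100>, 1/2 on |101>, 0 on |110>, 1/2 on |111>.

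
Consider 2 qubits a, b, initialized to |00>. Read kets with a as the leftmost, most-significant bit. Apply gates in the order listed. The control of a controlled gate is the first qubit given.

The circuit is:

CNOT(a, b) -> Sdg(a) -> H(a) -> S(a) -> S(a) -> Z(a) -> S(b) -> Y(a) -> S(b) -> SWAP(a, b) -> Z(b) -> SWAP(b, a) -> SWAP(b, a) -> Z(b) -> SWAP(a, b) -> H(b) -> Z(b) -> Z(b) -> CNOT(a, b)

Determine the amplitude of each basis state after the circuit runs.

The resulting statevector has amplitude -I/2 on |00>, -I/2 on |01>, I/2 on |10>, I/2 on |11>. Key observation: gates 11-14 undo each other exactly, leaving only the rest of the circuit to track.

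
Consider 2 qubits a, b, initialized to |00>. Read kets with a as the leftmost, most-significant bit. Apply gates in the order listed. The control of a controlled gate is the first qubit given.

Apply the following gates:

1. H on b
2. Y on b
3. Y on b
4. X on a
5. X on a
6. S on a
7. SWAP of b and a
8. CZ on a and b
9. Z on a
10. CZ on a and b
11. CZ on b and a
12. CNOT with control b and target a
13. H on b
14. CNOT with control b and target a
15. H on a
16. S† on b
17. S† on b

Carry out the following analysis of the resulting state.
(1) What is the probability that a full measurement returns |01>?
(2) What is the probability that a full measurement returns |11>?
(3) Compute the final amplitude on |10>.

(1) The probability of measuring |01> is 0.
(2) The probability of measuring |11> is 1/2.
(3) The final state's coefficient on |10> equals sqrt(2)/2.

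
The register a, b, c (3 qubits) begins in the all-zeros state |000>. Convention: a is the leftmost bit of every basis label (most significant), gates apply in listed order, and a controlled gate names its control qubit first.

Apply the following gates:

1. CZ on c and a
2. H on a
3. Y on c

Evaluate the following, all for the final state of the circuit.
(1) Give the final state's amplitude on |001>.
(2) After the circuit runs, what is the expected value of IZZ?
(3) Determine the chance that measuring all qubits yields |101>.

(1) The final state's coefficient on |001> equals sqrt(2)*I/2.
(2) In the final state, IZZ has expectation -1.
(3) A full measurement returns |101> with probability 1/2.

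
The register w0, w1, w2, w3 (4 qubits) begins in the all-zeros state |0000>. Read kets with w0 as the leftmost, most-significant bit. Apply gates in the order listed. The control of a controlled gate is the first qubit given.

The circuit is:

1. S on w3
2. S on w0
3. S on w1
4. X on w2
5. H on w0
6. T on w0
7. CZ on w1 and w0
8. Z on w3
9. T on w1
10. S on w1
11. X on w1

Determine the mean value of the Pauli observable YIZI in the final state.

The expectation value of YIZI is -sqrt(2)/2.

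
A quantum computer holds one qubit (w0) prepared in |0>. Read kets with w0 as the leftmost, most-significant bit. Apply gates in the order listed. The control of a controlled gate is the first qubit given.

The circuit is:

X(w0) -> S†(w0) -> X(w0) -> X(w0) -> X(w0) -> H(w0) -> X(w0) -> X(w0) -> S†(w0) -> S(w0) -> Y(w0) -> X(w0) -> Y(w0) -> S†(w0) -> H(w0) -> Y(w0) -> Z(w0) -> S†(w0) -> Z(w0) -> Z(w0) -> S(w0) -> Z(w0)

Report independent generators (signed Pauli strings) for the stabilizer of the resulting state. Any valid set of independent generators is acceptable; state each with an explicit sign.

The stabilizer group can be generated by +Y, among other valid generating sets.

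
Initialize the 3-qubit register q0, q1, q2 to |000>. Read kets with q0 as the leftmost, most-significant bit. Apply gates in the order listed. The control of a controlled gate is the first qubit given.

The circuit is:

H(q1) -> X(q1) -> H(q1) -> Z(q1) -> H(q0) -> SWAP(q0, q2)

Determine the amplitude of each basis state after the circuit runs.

After the circuit, the state carries amplitude sqrt(2)/2 on |000>, sqrt(2)/2 on |001>, and 0 on every other basis state. Key observation: the block from step 1 through step 4 cancels to the identity and can be dropped.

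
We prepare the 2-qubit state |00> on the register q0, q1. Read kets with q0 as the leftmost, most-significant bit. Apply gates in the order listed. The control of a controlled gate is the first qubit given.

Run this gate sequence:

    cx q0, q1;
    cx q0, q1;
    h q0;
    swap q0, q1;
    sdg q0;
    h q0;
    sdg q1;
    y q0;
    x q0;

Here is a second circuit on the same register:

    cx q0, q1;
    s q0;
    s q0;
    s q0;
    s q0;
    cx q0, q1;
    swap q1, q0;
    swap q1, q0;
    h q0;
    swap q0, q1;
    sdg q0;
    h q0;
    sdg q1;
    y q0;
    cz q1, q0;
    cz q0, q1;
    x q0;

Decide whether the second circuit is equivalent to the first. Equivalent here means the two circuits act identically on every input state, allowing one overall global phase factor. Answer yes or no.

Yes, they are equivalent — the unitaries differ by at most a global phase.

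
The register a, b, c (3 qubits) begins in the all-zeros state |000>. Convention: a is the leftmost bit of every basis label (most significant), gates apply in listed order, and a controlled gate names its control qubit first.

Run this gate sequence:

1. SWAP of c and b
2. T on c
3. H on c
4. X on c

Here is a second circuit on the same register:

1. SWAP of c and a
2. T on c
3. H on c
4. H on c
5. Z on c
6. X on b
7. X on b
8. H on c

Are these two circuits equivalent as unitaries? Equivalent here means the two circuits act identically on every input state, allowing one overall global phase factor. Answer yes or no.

No: there is an input state on which the two circuits produce genuinely different outputs (not merely differing by a phase).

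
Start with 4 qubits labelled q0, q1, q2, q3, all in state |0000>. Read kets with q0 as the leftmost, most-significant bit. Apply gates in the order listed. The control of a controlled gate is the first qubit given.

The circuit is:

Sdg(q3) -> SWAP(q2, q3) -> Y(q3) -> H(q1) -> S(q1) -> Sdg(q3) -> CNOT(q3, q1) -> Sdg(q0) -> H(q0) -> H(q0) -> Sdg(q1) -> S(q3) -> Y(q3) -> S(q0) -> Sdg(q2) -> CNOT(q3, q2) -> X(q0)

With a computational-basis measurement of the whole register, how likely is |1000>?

A full measurement returns |1000> with probability 1/2. Key observation: the block from step 9 through step 10 cancels to the identity and can be dropped.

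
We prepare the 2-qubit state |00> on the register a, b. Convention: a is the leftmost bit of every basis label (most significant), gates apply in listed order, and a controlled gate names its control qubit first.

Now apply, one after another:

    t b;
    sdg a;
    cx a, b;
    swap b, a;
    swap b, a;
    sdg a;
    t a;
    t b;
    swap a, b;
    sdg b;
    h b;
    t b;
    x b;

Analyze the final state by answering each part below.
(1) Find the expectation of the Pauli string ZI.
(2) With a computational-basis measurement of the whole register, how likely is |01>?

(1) In the final state, ZI has expectation 1.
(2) Outcome |01> occurs with probability 1/2.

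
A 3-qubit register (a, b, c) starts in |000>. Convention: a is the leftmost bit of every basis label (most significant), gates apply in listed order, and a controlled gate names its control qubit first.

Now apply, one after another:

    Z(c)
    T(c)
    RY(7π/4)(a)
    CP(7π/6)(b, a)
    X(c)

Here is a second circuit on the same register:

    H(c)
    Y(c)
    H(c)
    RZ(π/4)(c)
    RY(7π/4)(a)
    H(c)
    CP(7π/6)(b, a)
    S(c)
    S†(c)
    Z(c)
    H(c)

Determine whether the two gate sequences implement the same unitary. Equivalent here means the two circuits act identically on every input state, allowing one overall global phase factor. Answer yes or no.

No — the two circuits implement different unitaries, even allowing a global phase.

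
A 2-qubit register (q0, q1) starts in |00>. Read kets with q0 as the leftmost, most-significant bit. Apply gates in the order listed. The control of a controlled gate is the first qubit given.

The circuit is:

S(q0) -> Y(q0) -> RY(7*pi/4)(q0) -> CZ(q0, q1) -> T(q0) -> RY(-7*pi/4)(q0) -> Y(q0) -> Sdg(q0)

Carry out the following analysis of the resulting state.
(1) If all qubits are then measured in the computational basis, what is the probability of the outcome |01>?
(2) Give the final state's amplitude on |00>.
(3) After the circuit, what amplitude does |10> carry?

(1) Outcome |01> occurs with probability 0.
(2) The amplitude on |00> is -sqrt(2)/4 + 1/2 + sqrt(2)*exp(I*pi/4)/4 + exp(I*pi/4)/2.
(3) The amplitude on |10> is sqrt(2)*(-exp(3*I*pi/4) + I)/4.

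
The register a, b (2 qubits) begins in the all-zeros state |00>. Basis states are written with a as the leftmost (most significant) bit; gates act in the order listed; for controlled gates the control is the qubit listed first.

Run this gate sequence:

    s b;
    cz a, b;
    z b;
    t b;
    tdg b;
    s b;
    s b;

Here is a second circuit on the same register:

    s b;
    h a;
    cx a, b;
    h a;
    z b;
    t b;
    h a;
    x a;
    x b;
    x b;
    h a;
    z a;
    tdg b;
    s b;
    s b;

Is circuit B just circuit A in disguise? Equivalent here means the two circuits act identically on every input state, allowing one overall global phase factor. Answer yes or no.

No: there is an input state on which the two circuits produce genuinely different outputs (not merely differing by a phase).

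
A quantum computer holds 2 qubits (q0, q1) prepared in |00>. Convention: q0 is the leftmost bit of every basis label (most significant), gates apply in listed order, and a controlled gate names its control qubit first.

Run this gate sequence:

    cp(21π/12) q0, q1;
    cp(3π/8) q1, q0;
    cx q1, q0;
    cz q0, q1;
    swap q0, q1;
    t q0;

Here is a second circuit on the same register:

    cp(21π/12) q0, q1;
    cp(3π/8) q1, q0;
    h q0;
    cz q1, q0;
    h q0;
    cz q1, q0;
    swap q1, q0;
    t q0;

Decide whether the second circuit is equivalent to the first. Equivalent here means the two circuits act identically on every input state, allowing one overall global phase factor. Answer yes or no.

Yes — the two circuits implement the same unitary up to a global phase.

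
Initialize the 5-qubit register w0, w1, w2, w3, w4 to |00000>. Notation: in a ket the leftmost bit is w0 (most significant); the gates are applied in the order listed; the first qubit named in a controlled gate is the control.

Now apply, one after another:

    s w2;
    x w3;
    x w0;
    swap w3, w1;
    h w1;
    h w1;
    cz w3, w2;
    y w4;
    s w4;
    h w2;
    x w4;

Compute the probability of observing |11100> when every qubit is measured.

Outcome |11100> occurs with probability 1/2. Key observation: gates 5-6 undo each other exactly, leaving only the rest of the circuit to track.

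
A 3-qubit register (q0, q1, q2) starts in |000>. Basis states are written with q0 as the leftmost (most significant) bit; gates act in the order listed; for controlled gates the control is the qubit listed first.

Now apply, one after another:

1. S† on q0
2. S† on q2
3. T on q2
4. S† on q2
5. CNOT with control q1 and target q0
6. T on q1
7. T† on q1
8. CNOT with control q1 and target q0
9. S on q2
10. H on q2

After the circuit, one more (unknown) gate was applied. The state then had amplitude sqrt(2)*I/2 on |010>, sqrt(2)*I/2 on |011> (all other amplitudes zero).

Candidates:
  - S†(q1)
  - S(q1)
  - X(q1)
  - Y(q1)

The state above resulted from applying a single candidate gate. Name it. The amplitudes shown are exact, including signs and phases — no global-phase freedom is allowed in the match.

It was Y(q1) that produced the state shown. Key observation: gates 4-9 undo each other exactly, leaving only the rest of the circuit to track.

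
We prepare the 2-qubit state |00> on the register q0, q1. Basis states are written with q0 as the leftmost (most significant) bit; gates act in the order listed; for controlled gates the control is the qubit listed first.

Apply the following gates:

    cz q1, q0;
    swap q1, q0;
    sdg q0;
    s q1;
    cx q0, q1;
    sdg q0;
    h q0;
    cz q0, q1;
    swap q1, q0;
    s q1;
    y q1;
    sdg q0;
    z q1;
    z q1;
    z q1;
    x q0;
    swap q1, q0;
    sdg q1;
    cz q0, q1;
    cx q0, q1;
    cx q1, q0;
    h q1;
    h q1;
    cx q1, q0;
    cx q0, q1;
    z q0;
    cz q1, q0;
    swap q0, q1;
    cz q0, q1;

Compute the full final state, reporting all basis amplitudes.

The final amplitudes are 0 on |00>, 0 on |01>, -sqrt(2)*I/2 on |10>, -sqrt(2)/2 on |11>. Key observation: the block from step 20 through step 25 cancels to the identity and can be dropped.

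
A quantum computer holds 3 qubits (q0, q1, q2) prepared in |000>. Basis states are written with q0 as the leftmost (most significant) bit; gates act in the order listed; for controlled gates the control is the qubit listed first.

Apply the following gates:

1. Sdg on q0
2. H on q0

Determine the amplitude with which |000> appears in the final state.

|000> carries amplitude sqrt(2)/2 in the final state.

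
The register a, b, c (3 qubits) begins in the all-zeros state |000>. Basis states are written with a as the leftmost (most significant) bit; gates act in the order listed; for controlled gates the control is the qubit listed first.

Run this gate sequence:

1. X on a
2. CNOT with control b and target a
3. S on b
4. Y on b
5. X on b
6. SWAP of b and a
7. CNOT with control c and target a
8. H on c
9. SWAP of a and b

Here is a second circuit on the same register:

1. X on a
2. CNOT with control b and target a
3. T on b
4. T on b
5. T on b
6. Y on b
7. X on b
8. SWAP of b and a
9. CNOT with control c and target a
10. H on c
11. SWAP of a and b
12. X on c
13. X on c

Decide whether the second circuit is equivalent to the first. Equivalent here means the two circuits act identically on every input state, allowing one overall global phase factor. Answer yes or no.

No, they are not equivalent — no single phase factor reconciles the two unitaries.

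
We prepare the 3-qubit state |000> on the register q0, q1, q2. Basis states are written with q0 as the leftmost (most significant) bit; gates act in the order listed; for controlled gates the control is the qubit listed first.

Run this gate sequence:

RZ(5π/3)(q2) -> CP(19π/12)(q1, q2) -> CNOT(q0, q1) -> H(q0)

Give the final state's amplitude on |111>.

|111> carries amplitude 0 in the final state.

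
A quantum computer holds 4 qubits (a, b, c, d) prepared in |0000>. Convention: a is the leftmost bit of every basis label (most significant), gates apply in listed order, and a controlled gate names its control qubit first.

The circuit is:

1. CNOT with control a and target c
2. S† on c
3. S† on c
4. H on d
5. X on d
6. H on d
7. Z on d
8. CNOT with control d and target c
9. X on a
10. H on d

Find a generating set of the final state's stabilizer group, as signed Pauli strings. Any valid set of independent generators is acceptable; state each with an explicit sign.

The final state is stabilized by the group generated by +IIIX, -ZIII, +IZII, +IIZI; other independent generating sets are equally valid.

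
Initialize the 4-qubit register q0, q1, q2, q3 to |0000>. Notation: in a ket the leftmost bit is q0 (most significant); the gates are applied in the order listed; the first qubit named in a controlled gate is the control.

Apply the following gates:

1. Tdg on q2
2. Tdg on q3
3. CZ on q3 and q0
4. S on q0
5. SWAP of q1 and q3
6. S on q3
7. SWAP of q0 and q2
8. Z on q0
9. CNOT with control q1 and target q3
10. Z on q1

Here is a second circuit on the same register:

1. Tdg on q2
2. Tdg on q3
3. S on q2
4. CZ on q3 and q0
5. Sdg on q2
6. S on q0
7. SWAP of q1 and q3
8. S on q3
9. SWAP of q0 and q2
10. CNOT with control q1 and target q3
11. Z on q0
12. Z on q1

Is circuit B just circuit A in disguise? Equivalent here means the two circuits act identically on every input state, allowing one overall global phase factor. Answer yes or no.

Yes, they are equivalent — the unitaries differ by at most a global phase.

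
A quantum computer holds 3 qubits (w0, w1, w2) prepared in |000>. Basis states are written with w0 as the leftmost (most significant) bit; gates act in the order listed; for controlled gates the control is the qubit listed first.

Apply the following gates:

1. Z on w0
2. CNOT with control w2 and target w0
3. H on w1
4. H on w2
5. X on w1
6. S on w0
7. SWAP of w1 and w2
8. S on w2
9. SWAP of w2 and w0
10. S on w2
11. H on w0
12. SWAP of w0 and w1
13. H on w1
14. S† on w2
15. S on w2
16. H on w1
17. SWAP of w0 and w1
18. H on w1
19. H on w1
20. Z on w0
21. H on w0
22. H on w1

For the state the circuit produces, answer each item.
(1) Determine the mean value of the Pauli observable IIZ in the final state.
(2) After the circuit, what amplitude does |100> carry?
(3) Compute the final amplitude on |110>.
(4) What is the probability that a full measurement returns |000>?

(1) The expectation value of IIZ is 1. Key observation: the block from step 12 through step 17 cancels to the identity and can be dropped.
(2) The amplitude on |100> is sqrt(2)/2.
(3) The amplitude on |110> is 0.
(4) Outcome |000> occurs with probability 1/2.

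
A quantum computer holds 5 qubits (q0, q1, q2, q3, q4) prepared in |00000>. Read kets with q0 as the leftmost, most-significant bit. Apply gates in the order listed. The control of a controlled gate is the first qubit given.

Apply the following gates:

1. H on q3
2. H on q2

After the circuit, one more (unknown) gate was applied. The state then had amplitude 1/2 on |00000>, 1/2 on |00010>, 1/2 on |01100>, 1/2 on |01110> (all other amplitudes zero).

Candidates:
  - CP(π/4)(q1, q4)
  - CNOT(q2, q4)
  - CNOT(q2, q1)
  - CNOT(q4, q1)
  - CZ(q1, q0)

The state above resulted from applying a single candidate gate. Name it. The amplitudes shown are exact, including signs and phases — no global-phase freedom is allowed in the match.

The applied gate was CNOT(q2, q1).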